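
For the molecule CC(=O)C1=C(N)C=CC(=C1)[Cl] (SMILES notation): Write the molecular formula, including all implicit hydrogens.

Walk through each heavy atom and fill implicit hydrogens from standard valence (C 4, N 3, O 2, S 2, halogen 1):
  atom 1: C, bond orders sum to 1 (valence 4) → 3 H
  atom 2: C, bond orders sum to 4 (valence 4) → 0 H
  atom 3: O, bond orders sum to 2 (valence 2) → 0 H
  atom 4: C, bond orders sum to 4 (valence 4) → 0 H
  atom 5: C, bond orders sum to 4 (valence 4) → 0 H
  atom 6: N, bond orders sum to 1 (valence 3) → 2 H
  atom 7: C, bond orders sum to 3 (valence 4) → 1 H
  atom 8: C, bond orders sum to 3 (valence 4) → 1 H
  atom 9: C, bond orders sum to 4 (valence 4) → 0 H
  atom 10: C, bond orders sum to 3 (valence 4) → 1 H
  atom 11: Cl with explicit H count 0
Totals → C:8, H:8, Cl:1, N:1, O:1.
In Hill order: C8H8ClNO.

C8H8ClNO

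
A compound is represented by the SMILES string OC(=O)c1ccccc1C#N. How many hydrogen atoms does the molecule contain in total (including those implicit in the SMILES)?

Walk through each heavy atom and fill implicit hydrogens from standard valence (C 4, N 3, O 2, S 2, halogen 1); for lowercase aromatic atoms, an aromatic c carries 1 H when it has two neighbours and 0 H with three, and aromatic n carries 0 H:
  atom 1: O, bond orders sum to 1 (valence 2) → 1 H
  atom 2: C, bond orders sum to 4 (valence 4) → 0 H
  atom 3: O, bond orders sum to 2 (valence 2) → 0 H
  atom 4: aromatic c, 3 neighbours → 0 H
  atom 5: aromatic c, 2 neighbours → 1 H
  atom 6: aromatic c, 2 neighbours → 1 H
  atom 7: aromatic c, 2 neighbours → 1 H
  atom 8: aromatic c, 2 neighbours → 1 H
  atom 9: aromatic c, 3 neighbours → 0 H
  atom 10: C, bond orders sum to 4 (valence 4) → 0 H
  atom 11: N, bond orders sum to 3 (valence 3) → 0 H
Total hydrogens: 5.

5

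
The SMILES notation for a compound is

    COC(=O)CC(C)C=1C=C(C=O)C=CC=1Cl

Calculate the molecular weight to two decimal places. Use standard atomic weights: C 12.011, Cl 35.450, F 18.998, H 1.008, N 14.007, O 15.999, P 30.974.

First, the molecular formula is C12H13ClO3 (counting implicit H from valence).
  C: 12 × 12.011 = 144.132
  Cl: 1 × 35.450 = 35.450
  H: 13 × 1.008 = 13.104
  O: 3 × 15.999 = 47.997
Sum: 12×12.011 + 1×35.450 + 13×1.008 + 3×15.999 = 240.683 → 240.68 g/mol.

240.68 g/mol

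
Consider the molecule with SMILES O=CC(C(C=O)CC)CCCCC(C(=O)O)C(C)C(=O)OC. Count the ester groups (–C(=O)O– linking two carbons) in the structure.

1

The ester motif appears at heavy-atom position 19 in the SMILES.
Other groups present: 2 aldehyde, 1 carboxylic acid.
Ester count: 1.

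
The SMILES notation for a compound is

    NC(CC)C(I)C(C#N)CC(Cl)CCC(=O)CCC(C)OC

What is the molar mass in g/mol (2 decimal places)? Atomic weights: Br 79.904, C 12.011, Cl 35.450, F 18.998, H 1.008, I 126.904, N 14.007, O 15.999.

442.77 g/mol

First, the molecular formula is C16H28ClIN2O2 (counting implicit H from valence).
  C: 16 × 12.011 = 192.176
  Cl: 1 × 35.450 = 35.450
  H: 28 × 1.008 = 28.224
  I: 1 × 126.904 = 126.904
  N: 2 × 14.007 = 28.014
  O: 2 × 15.999 = 31.998
Sum: 16×12.011 + 1×35.450 + 28×1.008 + 1×126.904 + 2×14.007 + 2×15.999 = 442.766 → 442.77 g/mol.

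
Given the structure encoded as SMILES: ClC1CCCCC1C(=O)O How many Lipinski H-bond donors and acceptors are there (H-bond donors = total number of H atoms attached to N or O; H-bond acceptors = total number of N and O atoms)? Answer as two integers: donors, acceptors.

1, 2

Donors: find every N or O and count the H atoms it carries.
  atom 9 (O): bond orders sum to 2 → 0 H
  atom 10 (O): bond orders sum to 1 → 1 H
Lipinski HBD = 1.
Acceptors: N atoms = 0, O atoms = 2 → HBA = 2.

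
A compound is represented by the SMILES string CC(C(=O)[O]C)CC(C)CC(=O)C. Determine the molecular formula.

C10H18O3

Walk through each heavy atom and fill implicit hydrogens from standard valence (C 4, N 3, O 2, S 2, halogen 1):
  atom 1: C, bond orders sum to 1 (valence 4) → 3 H
  atom 2: C, bond orders sum to 3 (valence 4) → 1 H
  atom 3: C, bond orders sum to 4 (valence 4) → 0 H
  atom 4: O, bond orders sum to 2 (valence 2) → 0 H
  atom 5: O with explicit H count 0
  atom 6: C, bond orders sum to 1 (valence 4) → 3 H
  atom 7: C, bond orders sum to 2 (valence 4) → 2 H
  atom 8: C, bond orders sum to 3 (valence 4) → 1 H
  atom 9: C, bond orders sum to 1 (valence 4) → 3 H
  atom 10: C, bond orders sum to 2 (valence 4) → 2 H
  atom 11: C, bond orders sum to 4 (valence 4) → 0 H
  atom 12: O, bond orders sum to 2 (valence 2) → 0 H
  atom 13: C, bond orders sum to 1 (valence 4) → 3 H
Totals → C:10, H:18, O:3.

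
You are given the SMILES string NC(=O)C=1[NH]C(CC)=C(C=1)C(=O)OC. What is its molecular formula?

C9H12N2O3

Walk through each heavy atom and fill implicit hydrogens from standard valence (C 4, N 3, O 2, S 2, halogen 1):
  atom 1: N, bond orders sum to 1 (valence 3) → 2 H
  atom 2: C, bond orders sum to 4 (valence 4) → 0 H
  atom 3: O, bond orders sum to 2 (valence 2) → 0 H
  atom 4: C, bond orders sum to 4 (valence 4) → 0 H
  atom 5: N with explicit H count 1
  atom 6: C, bond orders sum to 4 (valence 4) → 0 H
  atom 7: C, bond orders sum to 2 (valence 4) → 2 H
  atom 8: C, bond orders sum to 1 (valence 4) → 3 H
  atom 9: C, bond orders sum to 4 (valence 4) → 0 H
  atom 10: C, bond orders sum to 3 (valence 4) → 1 H
  atom 11: C, bond orders sum to 4 (valence 4) → 0 H
  atom 12: O, bond orders sum to 2 (valence 2) → 0 H
  atom 13: O, bond orders sum to 2 (valence 2) → 0 H
  atom 14: C, bond orders sum to 1 (valence 4) → 3 H
Totals → C:9, H:12, N:2, O:3.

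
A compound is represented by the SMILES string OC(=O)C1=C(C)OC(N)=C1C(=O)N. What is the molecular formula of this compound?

Walk through each heavy atom and fill implicit hydrogens from standard valence (C 4, N 3, O 2, S 2, halogen 1):
  atom 1: O, bond orders sum to 1 (valence 2) → 1 H
  atom 2: C, bond orders sum to 4 (valence 4) → 0 H
  atom 3: O, bond orders sum to 2 (valence 2) → 0 H
  atom 4: C, bond orders sum to 4 (valence 4) → 0 H
  atom 5: C, bond orders sum to 4 (valence 4) → 0 H
  atom 6: C, bond orders sum to 1 (valence 4) → 3 H
  atom 7: O, bond orders sum to 2 (valence 2) → 0 H
  atom 8: C, bond orders sum to 4 (valence 4) → 0 H
  atom 9: N, bond orders sum to 1 (valence 3) → 2 H
  atom 10: C, bond orders sum to 4 (valence 4) → 0 H
  atom 11: C, bond orders sum to 4 (valence 4) → 0 H
  atom 12: O, bond orders sum to 2 (valence 2) → 0 H
  atom 13: N, bond orders sum to 1 (valence 3) → 2 H
Totals → C:7, H:8, N:2, O:4.

C7H8N2O4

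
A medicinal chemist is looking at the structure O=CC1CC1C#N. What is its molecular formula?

Walk through each heavy atom and fill implicit hydrogens from standard valence (C 4, N 3, O 2, S 2, halogen 1):
  atom 1: O, bond orders sum to 2 (valence 2) → 0 H
  atom 2: C, bond orders sum to 3 (valence 4) → 1 H
  atom 3: C, bond orders sum to 3 (valence 4) → 1 H
  atom 4: C, bond orders sum to 2 (valence 4) → 2 H
  atom 5: C, bond orders sum to 3 (valence 4) → 1 H
  atom 6: C, bond orders sum to 4 (valence 4) → 0 H
  atom 7: N, bond orders sum to 3 (valence 3) → 0 H
Totals → C:5, H:5, N:1, O:1.

C5H5NO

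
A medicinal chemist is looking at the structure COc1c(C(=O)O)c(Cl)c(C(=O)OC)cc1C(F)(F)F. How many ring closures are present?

1

In SMILES, each pair of matching ring-closure digits denotes one ring-closing bond; the number of such bonds equals the number of independent rings.
Ring-closure bonds here: 1.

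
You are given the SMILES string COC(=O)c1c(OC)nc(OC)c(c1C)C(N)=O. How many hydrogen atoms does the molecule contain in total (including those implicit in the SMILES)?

Walk through each heavy atom and fill implicit hydrogens from standard valence (C 4, N 3, O 2, S 2, halogen 1); for lowercase aromatic atoms, an aromatic c carries 1 H when it has two neighbours and 0 H with three, and aromatic n carries 0 H:
  atom 1: C, bond orders sum to 1 (valence 4) → 3 H
  atom 2: O, bond orders sum to 2 (valence 2) → 0 H
  atom 3: C, bond orders sum to 4 (valence 4) → 0 H
  atom 4: O, bond orders sum to 2 (valence 2) → 0 H
  atom 5: aromatic c, 3 neighbours → 0 H
  atom 6: aromatic c, 3 neighbours → 0 H
  atom 7: O, bond orders sum to 2 (valence 2) → 0 H
  atom 8: C, bond orders sum to 1 (valence 4) → 3 H
  atom 9: aromatic n, 2 neighbours → 0 H
  atom 10: aromatic c, 3 neighbours → 0 H
  atom 11: O, bond orders sum to 2 (valence 2) → 0 H
  atom 12: C, bond orders sum to 1 (valence 4) → 3 H
  atom 13: aromatic c, 3 neighbours → 0 H
  atom 14: aromatic c, 3 neighbours → 0 H
  atom 15: C, bond orders sum to 1 (valence 4) → 3 H
  atom 16: C, bond orders sum to 4 (valence 4) → 0 H
  atom 17: N, bond orders sum to 1 (valence 3) → 2 H
  atom 18: O, bond orders sum to 2 (valence 2) → 0 H
Total hydrogens: 14.

14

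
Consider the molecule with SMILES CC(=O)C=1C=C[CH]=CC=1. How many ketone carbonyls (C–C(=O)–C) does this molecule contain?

1

The ketone motif appears at heavy-atom position 2 in the SMILES.
Ketone count: 1.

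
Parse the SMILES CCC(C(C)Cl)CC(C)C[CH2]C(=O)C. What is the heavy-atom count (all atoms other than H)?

Every atom symbol written in the SMILES (organic subset) is one heavy atom; implicit H are not written.
Heavy atoms by element → C:12, Cl:1, O:1.
Total: 14.

14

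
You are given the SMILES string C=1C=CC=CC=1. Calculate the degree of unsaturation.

Degree of unsaturation = (number of rings) + (number of π bonds).
Ring closures in the SMILES: 1.
π bonds: 3 double bonds (each 1 DoU) → 3 DoU from unsaturation.
Total DoU = 1 + 3 = 4.

4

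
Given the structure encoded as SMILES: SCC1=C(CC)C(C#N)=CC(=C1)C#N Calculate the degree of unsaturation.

8

Molecular formula: C11H10N2S.
DoU = (2C + 2 + N − H − X) / 2, where X is the halogen count and O/S are ignored.
    = (2·11 + 2 + 2 − 10 − 0) / 2 = 16 / 2 = 8.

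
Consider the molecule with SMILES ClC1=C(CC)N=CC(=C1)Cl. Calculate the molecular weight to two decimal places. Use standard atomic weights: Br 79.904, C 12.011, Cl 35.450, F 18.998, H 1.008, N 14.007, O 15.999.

First, the molecular formula is C7H7Cl2N (counting implicit H from valence).
  C: 7 × 12.011 = 84.077
  Cl: 2 × 35.450 = 70.900
  H: 7 × 1.008 = 7.056
  N: 1 × 14.007 = 14.007
Sum: 7×12.011 + 2×35.450 + 7×1.008 + 1×14.007 = 176.040 → 176.04 g/mol.

176.04 g/mol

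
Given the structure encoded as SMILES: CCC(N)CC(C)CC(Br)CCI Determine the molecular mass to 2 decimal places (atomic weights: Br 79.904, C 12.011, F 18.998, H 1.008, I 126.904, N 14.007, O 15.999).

First, the molecular formula is C10H21BrIN (counting implicit H from valence).
  Br: 1 × 79.904 = 79.904
  C: 10 × 12.011 = 120.110
  H: 21 × 1.008 = 21.168
  I: 1 × 126.904 = 126.904
  N: 1 × 14.007 = 14.007
Sum: 1×79.904 + 10×12.011 + 21×1.008 + 1×126.904 + 1×14.007 = 362.093 → 362.09 g/mol.

362.09 g/mol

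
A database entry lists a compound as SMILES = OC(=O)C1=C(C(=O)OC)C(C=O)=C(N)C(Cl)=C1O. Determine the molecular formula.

C10H8ClNO6

Walk through each heavy atom and fill implicit hydrogens from standard valence (C 4, N 3, O 2, S 2, halogen 1):
  atom 1: O, bond orders sum to 1 (valence 2) → 1 H
  atom 2: C, bond orders sum to 4 (valence 4) → 0 H
  atom 3: O, bond orders sum to 2 (valence 2) → 0 H
  atom 4: C, bond orders sum to 4 (valence 4) → 0 H
  atom 5: C, bond orders sum to 4 (valence 4) → 0 H
  atom 6: C, bond orders sum to 4 (valence 4) → 0 H
  atom 7: O, bond orders sum to 2 (valence 2) → 0 H
  atom 8: O, bond orders sum to 2 (valence 2) → 0 H
  atom 9: C, bond orders sum to 1 (valence 4) → 3 H
  atom 10: C, bond orders sum to 4 (valence 4) → 0 H
  atom 11: C, bond orders sum to 3 (valence 4) → 1 H
  atom 12: O, bond orders sum to 2 (valence 2) → 0 H
  atom 13: C, bond orders sum to 4 (valence 4) → 0 H
  atom 14: N, bond orders sum to 1 (valence 3) → 2 H
  atom 15: C, bond orders sum to 4 (valence 4) → 0 H
  atom 16: Cl (halogen, monovalent) → 0 H
  atom 17: C, bond orders sum to 4 (valence 4) → 0 H
  atom 18: O, bond orders sum to 1 (valence 2) → 1 H
Totals → C:10, H:8, Cl:1, N:1, O:6.
In Hill order: C10H8ClNO6.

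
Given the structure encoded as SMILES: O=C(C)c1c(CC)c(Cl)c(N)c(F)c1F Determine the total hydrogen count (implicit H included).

Walk through each heavy atom and fill implicit hydrogens from standard valence (C 4, N 3, O 2, S 2, halogen 1); for lowercase aromatic atoms, an aromatic c carries 1 H when it has two neighbours and 0 H with three, and aromatic n carries 0 H:
  atom 1: O, bond orders sum to 2 (valence 2) → 0 H
  atom 2: C, bond orders sum to 4 (valence 4) → 0 H
  atom 3: C, bond orders sum to 1 (valence 4) → 3 H
  atom 4: aromatic c, 3 neighbours → 0 H
  atom 5: aromatic c, 3 neighbours → 0 H
  atom 6: C, bond orders sum to 2 (valence 4) → 2 H
  atom 7: C, bond orders sum to 1 (valence 4) → 3 H
  atom 8: aromatic c, 3 neighbours → 0 H
  atom 9: Cl (halogen, monovalent) → 0 H
  atom 10: aromatic c, 3 neighbours → 0 H
  atom 11: N, bond orders sum to 1 (valence 3) → 2 H
  atom 12: aromatic c, 3 neighbours → 0 H
  atom 13: F (halogen, monovalent) → 0 H
  atom 14: aromatic c, 3 neighbours → 0 H
  atom 15: F (halogen, monovalent) → 0 H
Total hydrogens: 10.

10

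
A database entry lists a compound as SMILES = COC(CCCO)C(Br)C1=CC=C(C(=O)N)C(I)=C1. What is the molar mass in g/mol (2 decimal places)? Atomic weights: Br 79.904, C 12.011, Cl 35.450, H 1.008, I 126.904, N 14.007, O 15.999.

First, the molecular formula is C13H17BrINO3 (counting implicit H from valence).
  Br: 1 × 79.904 = 79.904
  C: 13 × 12.011 = 156.143
  H: 17 × 1.008 = 17.136
  I: 1 × 126.904 = 126.904
  N: 1 × 14.007 = 14.007
  O: 3 × 15.999 = 47.997
Sum: 1×79.904 + 13×12.011 + 17×1.008 + 1×126.904 + 1×14.007 + 3×15.999 = 442.091 → 442.09 g/mol.

442.09 g/mol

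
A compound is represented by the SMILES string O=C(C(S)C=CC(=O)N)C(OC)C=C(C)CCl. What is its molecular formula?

C11H16ClNO3S

Walk through each heavy atom and fill implicit hydrogens from standard valence (C 4, N 3, O 2, S 2, halogen 1):
  atom 1: O, bond orders sum to 2 (valence 2) → 0 H
  atom 2: C, bond orders sum to 4 (valence 4) → 0 H
  atom 3: C, bond orders sum to 3 (valence 4) → 1 H
  atom 4: S, bond orders sum to 1 (valence 2) → 1 H
  atom 5: C, bond orders sum to 3 (valence 4) → 1 H
  atom 6: C, bond orders sum to 3 (valence 4) → 1 H
  atom 7: C, bond orders sum to 4 (valence 4) → 0 H
  atom 8: O, bond orders sum to 2 (valence 2) → 0 H
  atom 9: N, bond orders sum to 1 (valence 3) → 2 H
  atom 10: C, bond orders sum to 3 (valence 4) → 1 H
  atom 11: O, bond orders sum to 2 (valence 2) → 0 H
  atom 12: C, bond orders sum to 1 (valence 4) → 3 H
  atom 13: C, bond orders sum to 3 (valence 4) → 1 H
  atom 14: C, bond orders sum to 4 (valence 4) → 0 H
  atom 15: C, bond orders sum to 1 (valence 4) → 3 H
  atom 16: C, bond orders sum to 2 (valence 4) → 2 H
  atom 17: Cl (halogen, monovalent) → 0 H
Totals → C:11, H:16, Cl:1, N:1, O:3, S:1.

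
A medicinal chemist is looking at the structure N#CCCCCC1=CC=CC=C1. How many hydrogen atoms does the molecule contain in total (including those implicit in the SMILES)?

13

Walk through each heavy atom and fill implicit hydrogens from standard valence (C 4, N 3, O 2, S 2, halogen 1):
  atom 1: N, bond orders sum to 3 (valence 3) → 0 H
  atom 2: C, bond orders sum to 4 (valence 4) → 0 H
  atom 3: C, bond orders sum to 2 (valence 4) → 2 H
  atom 4: C, bond orders sum to 2 (valence 4) → 2 H
  atom 5: C, bond orders sum to 2 (valence 4) → 2 H
  atom 6: C, bond orders sum to 2 (valence 4) → 2 H
  atom 7: C, bond orders sum to 4 (valence 4) → 0 H
  atom 8: C, bond orders sum to 3 (valence 4) → 1 H
  atom 9: C, bond orders sum to 3 (valence 4) → 1 H
  atom 10: C, bond orders sum to 3 (valence 4) → 1 H
  atom 11: C, bond orders sum to 3 (valence 4) → 1 H
  atom 12: C, bond orders sum to 3 (valence 4) → 1 H
Total hydrogens: 13.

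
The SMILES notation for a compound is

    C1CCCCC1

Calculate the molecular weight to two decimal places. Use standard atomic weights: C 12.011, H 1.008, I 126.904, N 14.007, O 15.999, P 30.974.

84.16 g/mol

First, the molecular formula is C6H12 (counting implicit H from valence).
  C: 6 × 12.011 = 72.066
  H: 12 × 1.008 = 12.096
Sum: 6×12.011 + 12×1.008 = 84.162 → 84.16 g/mol.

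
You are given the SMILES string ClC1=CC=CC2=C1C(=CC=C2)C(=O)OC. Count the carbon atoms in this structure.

12

Count every carbon token in the SMILES (each C, including those in ring-closure positions and inside branches).
Carbon count: 12.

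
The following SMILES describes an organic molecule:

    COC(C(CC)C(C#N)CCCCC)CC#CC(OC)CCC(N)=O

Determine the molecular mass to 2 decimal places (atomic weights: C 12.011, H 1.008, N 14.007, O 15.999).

First, the molecular formula is C20H34N2O3 (counting implicit H from valence).
  C: 20 × 12.011 = 240.220
  H: 34 × 1.008 = 34.272
  N: 2 × 14.007 = 28.014
  O: 3 × 15.999 = 47.997
Sum: 20×12.011 + 34×1.008 + 2×14.007 + 3×15.999 = 350.503 → 350.50 g/mol.

350.50 g/mol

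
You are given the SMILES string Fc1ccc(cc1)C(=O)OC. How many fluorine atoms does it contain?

Scan the SMILES for F atoms (remember two-letter symbols like Cl and Br are single atoms).
Fluorine count: 1.

1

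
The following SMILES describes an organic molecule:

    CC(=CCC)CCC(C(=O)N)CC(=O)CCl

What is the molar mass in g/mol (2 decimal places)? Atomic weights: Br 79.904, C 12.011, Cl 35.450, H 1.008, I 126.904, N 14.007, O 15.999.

First, the molecular formula is C12H20ClNO2 (counting implicit H from valence).
  C: 12 × 12.011 = 144.132
  Cl: 1 × 35.450 = 35.450
  H: 20 × 1.008 = 20.160
  N: 1 × 14.007 = 14.007
  O: 2 × 15.999 = 31.998
Sum: 12×12.011 + 1×35.450 + 20×1.008 + 1×14.007 + 2×15.999 = 245.747 → 245.75 g/mol.

245.75 g/mol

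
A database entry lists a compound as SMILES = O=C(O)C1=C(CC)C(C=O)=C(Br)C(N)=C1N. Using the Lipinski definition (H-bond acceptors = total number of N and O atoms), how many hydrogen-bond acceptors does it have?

N atoms: 2; O atoms: 3.
Lipinski HBA = 2 + 3 = 5.

5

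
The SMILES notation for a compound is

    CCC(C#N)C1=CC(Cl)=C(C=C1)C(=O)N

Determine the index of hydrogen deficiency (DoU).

Molecular formula: C11H11ClN2O.
DoU = (2C + 2 + N − H − X) / 2, where X is the halogen count and O/S are ignored.
    = (2·11 + 2 + 2 − 11 − 1) / 2 = 14 / 2 = 7.

7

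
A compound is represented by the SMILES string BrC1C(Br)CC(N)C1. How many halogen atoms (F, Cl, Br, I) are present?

2

Halogen atoms appear at heavy-atom positions 1, 4 (2×Br).
Other groups present: 1 primary amine.
Halogen count: 2.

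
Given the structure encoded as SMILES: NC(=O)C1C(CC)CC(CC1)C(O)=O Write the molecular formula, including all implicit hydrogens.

C10H17NO3

Walk through each heavy atom and fill implicit hydrogens from standard valence (C 4, N 3, O 2, S 2, halogen 1):
  atom 1: N, bond orders sum to 1 (valence 3) → 2 H
  atom 2: C, bond orders sum to 4 (valence 4) → 0 H
  atom 3: O, bond orders sum to 2 (valence 2) → 0 H
  atom 4: C, bond orders sum to 3 (valence 4) → 1 H
  atom 5: C, bond orders sum to 3 (valence 4) → 1 H
  atom 6: C, bond orders sum to 2 (valence 4) → 2 H
  atom 7: C, bond orders sum to 1 (valence 4) → 3 H
  atom 8: C, bond orders sum to 2 (valence 4) → 2 H
  atom 9: C, bond orders sum to 3 (valence 4) → 1 H
  atom 10: C, bond orders sum to 2 (valence 4) → 2 H
  atom 11: C, bond orders sum to 2 (valence 4) → 2 H
  atom 12: C, bond orders sum to 4 (valence 4) → 0 H
  atom 13: O, bond orders sum to 1 (valence 2) → 1 H
  atom 14: O, bond orders sum to 2 (valence 2) → 0 H
Totals → C:10, H:17, N:1, O:3.
In Hill order: C10H17NO3.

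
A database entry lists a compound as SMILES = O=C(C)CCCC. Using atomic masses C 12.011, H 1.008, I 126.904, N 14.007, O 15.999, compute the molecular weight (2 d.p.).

100.16 g/mol

First, the molecular formula is C6H12O (counting implicit H from valence).
  C: 6 × 12.011 = 72.066
  H: 12 × 1.008 = 12.096
  O: 1 × 15.999 = 15.999
Sum: 6×12.011 + 12×1.008 + 1×15.999 = 100.161 → 100.16 g/mol.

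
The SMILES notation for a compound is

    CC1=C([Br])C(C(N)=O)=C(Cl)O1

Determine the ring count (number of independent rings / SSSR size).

In SMILES, each pair of matching ring-closure digits denotes one ring-closing bond; the number of such bonds equals the number of independent rings.
Ring-closure bonds here: 1.

1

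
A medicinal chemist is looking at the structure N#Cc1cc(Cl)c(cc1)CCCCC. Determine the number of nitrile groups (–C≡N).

The nitrile motif appears at heavy-atom position 2 in the SMILES.
Nitrile count: 1.

1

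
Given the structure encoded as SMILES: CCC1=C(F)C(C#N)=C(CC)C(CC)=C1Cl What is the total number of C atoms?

Count every carbon token in the SMILES (each C, including those in ring-closure positions and inside branches).
Carbon count: 13.

13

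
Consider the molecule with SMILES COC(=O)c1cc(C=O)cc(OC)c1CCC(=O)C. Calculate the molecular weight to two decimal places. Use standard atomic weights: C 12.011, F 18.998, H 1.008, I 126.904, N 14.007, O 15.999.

First, the molecular formula is C14H16O5 (counting implicit H from valence).
  C: 14 × 12.011 = 168.154
  H: 16 × 1.008 = 16.128
  O: 5 × 15.999 = 79.995
Sum: 14×12.011 + 16×1.008 + 5×15.999 = 264.277 → 264.28 g/mol.

264.28 g/mol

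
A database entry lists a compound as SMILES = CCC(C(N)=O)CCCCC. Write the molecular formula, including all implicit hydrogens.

Walk through each heavy atom and fill implicit hydrogens from standard valence (C 4, N 3, O 2, S 2, halogen 1):
  atom 1: C, bond orders sum to 1 (valence 4) → 3 H
  atom 2: C, bond orders sum to 2 (valence 4) → 2 H
  atom 3: C, bond orders sum to 3 (valence 4) → 1 H
  atom 4: C, bond orders sum to 4 (valence 4) → 0 H
  atom 5: N, bond orders sum to 1 (valence 3) → 2 H
  atom 6: O, bond orders sum to 2 (valence 2) → 0 H
  atom 7: C, bond orders sum to 2 (valence 4) → 2 H
  atom 8: C, bond orders sum to 2 (valence 4) → 2 H
  atom 9: C, bond orders sum to 2 (valence 4) → 2 H
  atom 10: C, bond orders sum to 2 (valence 4) → 2 H
  atom 11: C, bond orders sum to 1 (valence 4) → 3 H
Totals → C:9, H:19, N:1, O:1.

C9H19NO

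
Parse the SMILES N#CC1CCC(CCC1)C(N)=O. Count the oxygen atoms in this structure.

1

Scan the SMILES for O atoms (remember two-letter symbols like Cl and Br are single atoms).
Oxygen count: 1.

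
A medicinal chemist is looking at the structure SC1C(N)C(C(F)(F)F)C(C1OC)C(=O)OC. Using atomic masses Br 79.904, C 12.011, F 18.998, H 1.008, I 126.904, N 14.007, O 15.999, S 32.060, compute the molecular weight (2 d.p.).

First, the molecular formula is C9H14F3NO3S (counting implicit H from valence).
  C: 9 × 12.011 = 108.099
  F: 3 × 18.998 = 56.994
  H: 14 × 1.008 = 14.112
  N: 1 × 14.007 = 14.007
  O: 3 × 15.999 = 47.997
  S: 1 × 32.060 = 32.060
Sum: 9×12.011 + 3×18.998 + 14×1.008 + 1×14.007 + 3×15.999 + 1×32.060 = 273.269 → 273.27 g/mol.

273.27 g/mol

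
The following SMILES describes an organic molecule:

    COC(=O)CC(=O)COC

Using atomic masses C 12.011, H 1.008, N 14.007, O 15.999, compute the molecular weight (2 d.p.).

146.14 g/mol

First, the molecular formula is C6H10O4 (counting implicit H from valence).
  C: 6 × 12.011 = 72.066
  H: 10 × 1.008 = 10.080
  O: 4 × 15.999 = 63.996
Sum: 6×12.011 + 10×1.008 + 4×15.999 = 146.142 → 146.14 g/mol.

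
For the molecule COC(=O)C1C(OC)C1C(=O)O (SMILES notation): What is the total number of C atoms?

Count every carbon token in the SMILES (each C, including those in ring-closure positions and inside branches).
Carbon count: 7.

7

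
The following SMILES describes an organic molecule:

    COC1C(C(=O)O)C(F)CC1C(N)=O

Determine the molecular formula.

C8H12FNO4

Walk through each heavy atom and fill implicit hydrogens from standard valence (C 4, N 3, O 2, S 2, halogen 1):
  atom 1: C, bond orders sum to 1 (valence 4) → 3 H
  atom 2: O, bond orders sum to 2 (valence 2) → 0 H
  atom 3: C, bond orders sum to 3 (valence 4) → 1 H
  atom 4: C, bond orders sum to 3 (valence 4) → 1 H
  atom 5: C, bond orders sum to 4 (valence 4) → 0 H
  atom 6: O, bond orders sum to 2 (valence 2) → 0 H
  atom 7: O, bond orders sum to 1 (valence 2) → 1 H
  atom 8: C, bond orders sum to 3 (valence 4) → 1 H
  atom 9: F (halogen, monovalent) → 0 H
  atom 10: C, bond orders sum to 2 (valence 4) → 2 H
  atom 11: C, bond orders sum to 3 (valence 4) → 1 H
  atom 12: C, bond orders sum to 4 (valence 4) → 0 H
  atom 13: N, bond orders sum to 1 (valence 3) → 2 H
  atom 14: O, bond orders sum to 2 (valence 2) → 0 H
Totals → C:8, H:12, F:1, N:1, O:4.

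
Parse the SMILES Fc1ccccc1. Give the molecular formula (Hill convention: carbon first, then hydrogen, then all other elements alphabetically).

C6H5F

Walk through each heavy atom and fill implicit hydrogens from standard valence (C 4, N 3, O 2, S 2, halogen 1); for lowercase aromatic atoms, an aromatic c carries 1 H when it has two neighbours and 0 H with three, and aromatic n carries 0 H:
  atom 1: F (halogen, monovalent) → 0 H
  atom 2: aromatic c, 3 neighbours → 0 H
  atom 3: aromatic c, 2 neighbours → 1 H
  atom 4: aromatic c, 2 neighbours → 1 H
  atom 5: aromatic c, 2 neighbours → 1 H
  atom 6: aromatic c, 2 neighbours → 1 H
  atom 7: aromatic c, 2 neighbours → 1 H
Totals → C:6, H:5, F:1.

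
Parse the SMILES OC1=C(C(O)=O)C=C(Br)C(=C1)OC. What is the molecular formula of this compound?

C8H7BrO4

Walk through each heavy atom and fill implicit hydrogens from standard valence (C 4, N 3, O 2, S 2, halogen 1):
  atom 1: O, bond orders sum to 1 (valence 2) → 1 H
  atom 2: C, bond orders sum to 4 (valence 4) → 0 H
  atom 3: C, bond orders sum to 4 (valence 4) → 0 H
  atom 4: C, bond orders sum to 4 (valence 4) → 0 H
  atom 5: O, bond orders sum to 1 (valence 2) → 1 H
  atom 6: O, bond orders sum to 2 (valence 2) → 0 H
  atom 7: C, bond orders sum to 3 (valence 4) → 1 H
  atom 8: C, bond orders sum to 4 (valence 4) → 0 H
  atom 9: Br (halogen, monovalent) → 0 H
  atom 10: C, bond orders sum to 4 (valence 4) → 0 H
  atom 11: C, bond orders sum to 3 (valence 4) → 1 H
  atom 12: O, bond orders sum to 2 (valence 2) → 0 H
  atom 13: C, bond orders sum to 1 (valence 4) → 3 H
Totals → C:8, H:7, Br:1, O:4.
In Hill order: C8H7BrO4.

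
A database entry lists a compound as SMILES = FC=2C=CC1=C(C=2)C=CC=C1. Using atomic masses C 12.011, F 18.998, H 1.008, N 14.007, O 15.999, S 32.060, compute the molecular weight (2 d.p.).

First, the molecular formula is C10H7F (counting implicit H from valence).
  C: 10 × 12.011 = 120.110
  F: 1 × 18.998 = 18.998
  H: 7 × 1.008 = 7.056
Sum: 10×12.011 + 1×18.998 + 7×1.008 = 146.164 → 146.16 g/mol.

146.16 g/mol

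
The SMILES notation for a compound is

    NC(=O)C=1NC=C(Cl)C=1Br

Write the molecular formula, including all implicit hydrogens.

C5H4BrClN2O

Walk through each heavy atom and fill implicit hydrogens from standard valence (C 4, N 3, O 2, S 2, halogen 1):
  atom 1: N, bond orders sum to 1 (valence 3) → 2 H
  atom 2: C, bond orders sum to 4 (valence 4) → 0 H
  atom 3: O, bond orders sum to 2 (valence 2) → 0 H
  atom 4: C, bond orders sum to 4 (valence 4) → 0 H
  atom 5: N, bond orders sum to 2 (valence 3) → 1 H
  atom 6: C, bond orders sum to 3 (valence 4) → 1 H
  atom 7: C, bond orders sum to 4 (valence 4) → 0 H
  atom 8: Cl (halogen, monovalent) → 0 H
  atom 9: C, bond orders sum to 4 (valence 4) → 0 H
  atom 10: Br (halogen, monovalent) → 0 H
Totals → C:5, H:4, Br:1, Cl:1, N:2, O:1.
In Hill order: C5H4BrClN2O.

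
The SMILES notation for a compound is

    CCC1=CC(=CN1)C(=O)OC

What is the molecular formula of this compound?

Walk through each heavy atom and fill implicit hydrogens from standard valence (C 4, N 3, O 2, S 2, halogen 1):
  atom 1: C, bond orders sum to 1 (valence 4) → 3 H
  atom 2: C, bond orders sum to 2 (valence 4) → 2 H
  atom 3: C, bond orders sum to 4 (valence 4) → 0 H
  atom 4: C, bond orders sum to 3 (valence 4) → 1 H
  atom 5: C, bond orders sum to 4 (valence 4) → 0 H
  atom 6: C, bond orders sum to 3 (valence 4) → 1 H
  atom 7: N, bond orders sum to 2 (valence 3) → 1 H
  atom 8: C, bond orders sum to 4 (valence 4) → 0 H
  atom 9: O, bond orders sum to 2 (valence 2) → 0 H
  atom 10: O, bond orders sum to 2 (valence 2) → 0 H
  atom 11: C, bond orders sum to 1 (valence 4) → 3 H
Totals → C:8, H:11, N:1, O:2.
In Hill order: C8H11NO2.

C8H11NO2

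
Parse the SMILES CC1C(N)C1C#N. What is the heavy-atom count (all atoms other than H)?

Every atom symbol written in the SMILES (organic subset) is one heavy atom; implicit H are not written.
Heavy atoms by element → C:5, N:2.
Total: 7.

7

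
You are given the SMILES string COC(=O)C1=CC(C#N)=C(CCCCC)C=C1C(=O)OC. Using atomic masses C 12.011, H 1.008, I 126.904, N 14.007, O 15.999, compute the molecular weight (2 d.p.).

First, the molecular formula is C16H19NO4 (counting implicit H from valence).
  C: 16 × 12.011 = 192.176
  H: 19 × 1.008 = 19.152
  N: 1 × 14.007 = 14.007
  O: 4 × 15.999 = 63.996
Sum: 16×12.011 + 19×1.008 + 1×14.007 + 4×15.999 = 289.331 → 289.33 g/mol.

289.33 g/mol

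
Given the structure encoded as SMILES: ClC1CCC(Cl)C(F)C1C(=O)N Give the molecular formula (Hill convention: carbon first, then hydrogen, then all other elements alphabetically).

C7H10Cl2FNO

Walk through each heavy atom and fill implicit hydrogens from standard valence (C 4, N 3, O 2, S 2, halogen 1):
  atom 1: Cl (halogen, monovalent) → 0 H
  atom 2: C, bond orders sum to 3 (valence 4) → 1 H
  atom 3: C, bond orders sum to 2 (valence 4) → 2 H
  atom 4: C, bond orders sum to 2 (valence 4) → 2 H
  atom 5: C, bond orders sum to 3 (valence 4) → 1 H
  atom 6: Cl (halogen, monovalent) → 0 H
  atom 7: C, bond orders sum to 3 (valence 4) → 1 H
  atom 8: F (halogen, monovalent) → 0 H
  atom 9: C, bond orders sum to 3 (valence 4) → 1 H
  atom 10: C, bond orders sum to 4 (valence 4) → 0 H
  atom 11: O, bond orders sum to 2 (valence 2) → 0 H
  atom 12: N, bond orders sum to 1 (valence 3) → 2 H
Totals → C:7, H:10, Cl:2, F:1, N:1, O:1.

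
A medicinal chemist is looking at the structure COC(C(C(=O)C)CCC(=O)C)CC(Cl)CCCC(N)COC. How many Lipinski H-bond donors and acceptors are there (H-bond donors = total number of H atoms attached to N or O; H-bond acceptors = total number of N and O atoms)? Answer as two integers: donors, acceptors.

2, 5

Donors: find every N or O and count the H atoms it carries.
  atom 2 (O): bond orders sum to 2 → 0 H
  atom 6 (O): bond orders sum to 2 → 0 H
  atom 11 (O): bond orders sum to 2 → 0 H
  atom 20 (N): bond orders sum to 1 → 2 H
  atom 22 (O): bond orders sum to 2 → 0 H
Lipinski HBD = 2.
Acceptors: N atoms = 1, O atoms = 4 → HBA = 5.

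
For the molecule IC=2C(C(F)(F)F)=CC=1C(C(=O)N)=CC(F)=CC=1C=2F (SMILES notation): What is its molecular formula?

Walk through each heavy atom and fill implicit hydrogens from standard valence (C 4, N 3, O 2, S 2, halogen 1):
  atom 1: I (halogen, monovalent) → 0 H
  atom 2: C, bond orders sum to 4 (valence 4) → 0 H
  atom 3: C, bond orders sum to 4 (valence 4) → 0 H
  atom 4: C, bond orders sum to 4 (valence 4) → 0 H
  atom 5: F (halogen, monovalent) → 0 H
  atom 6: F (halogen, monovalent) → 0 H
  atom 7: F (halogen, monovalent) → 0 H
  atom 8: C, bond orders sum to 3 (valence 4) → 1 H
  atom 9: C, bond orders sum to 4 (valence 4) → 0 H
  atom 10: C, bond orders sum to 4 (valence 4) → 0 H
  atom 11: C, bond orders sum to 4 (valence 4) → 0 H
  atom 12: O, bond orders sum to 2 (valence 2) → 0 H
  atom 13: N, bond orders sum to 1 (valence 3) → 2 H
  atom 14: C, bond orders sum to 3 (valence 4) → 1 H
  atom 15: C, bond orders sum to 4 (valence 4) → 0 H
  atom 16: F (halogen, monovalent) → 0 H
  atom 17: C, bond orders sum to 3 (valence 4) → 1 H
  atom 18: C, bond orders sum to 4 (valence 4) → 0 H
  atom 19: C, bond orders sum to 4 (valence 4) → 0 H
  atom 20: F (halogen, monovalent) → 0 H
Totals → C:12, H:5, F:5, I:1, N:1, O:1.

C12H5F5INO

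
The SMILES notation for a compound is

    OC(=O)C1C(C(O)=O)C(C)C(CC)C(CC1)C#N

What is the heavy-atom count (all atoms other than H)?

18

Every atom symbol written in the SMILES (organic subset) is one heavy atom; implicit H are not written.
Heavy atoms by element → C:13, N:1, O:4.
Total: 18.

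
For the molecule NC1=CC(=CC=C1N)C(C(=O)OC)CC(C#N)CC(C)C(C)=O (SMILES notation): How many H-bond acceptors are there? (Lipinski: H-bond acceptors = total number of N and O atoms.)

6

N atoms: 3; O atoms: 3.
Lipinski HBA = 3 + 3 = 6.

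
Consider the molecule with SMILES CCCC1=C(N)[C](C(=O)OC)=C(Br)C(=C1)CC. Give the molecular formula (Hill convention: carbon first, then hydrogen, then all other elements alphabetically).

Walk through each heavy atom and fill implicit hydrogens from standard valence (C 4, N 3, O 2, S 2, halogen 1):
  atom 1: C, bond orders sum to 1 (valence 4) → 3 H
  atom 2: C, bond orders sum to 2 (valence 4) → 2 H
  atom 3: C, bond orders sum to 2 (valence 4) → 2 H
  atom 4: C, bond orders sum to 4 (valence 4) → 0 H
  atom 5: C, bond orders sum to 4 (valence 4) → 0 H
  atom 6: N, bond orders sum to 1 (valence 3) → 2 H
  atom 7: C with explicit H count 0
  atom 8: C, bond orders sum to 4 (valence 4) → 0 H
  atom 9: O, bond orders sum to 2 (valence 2) → 0 H
  atom 10: O, bond orders sum to 2 (valence 2) → 0 H
  atom 11: C, bond orders sum to 1 (valence 4) → 3 H
  atom 12: C, bond orders sum to 4 (valence 4) → 0 H
  atom 13: Br (halogen, monovalent) → 0 H
  atom 14: C, bond orders sum to 4 (valence 4) → 0 H
  atom 15: C, bond orders sum to 3 (valence 4) → 1 H
  atom 16: C, bond orders sum to 2 (valence 4) → 2 H
  atom 17: C, bond orders sum to 1 (valence 4) → 3 H
Totals → C:13, H:18, Br:1, N:1, O:2.

C13H18BrNO2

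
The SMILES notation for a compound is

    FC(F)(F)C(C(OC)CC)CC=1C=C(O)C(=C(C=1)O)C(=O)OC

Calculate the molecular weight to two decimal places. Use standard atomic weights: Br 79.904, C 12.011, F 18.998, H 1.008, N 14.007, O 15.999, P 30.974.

336.31 g/mol

First, the molecular formula is C15H19F3O5 (counting implicit H from valence).
  C: 15 × 12.011 = 180.165
  F: 3 × 18.998 = 56.994
  H: 19 × 1.008 = 19.152
  O: 5 × 15.999 = 79.995
Sum: 15×12.011 + 3×18.998 + 19×1.008 + 5×15.999 = 336.306 → 336.31 g/mol.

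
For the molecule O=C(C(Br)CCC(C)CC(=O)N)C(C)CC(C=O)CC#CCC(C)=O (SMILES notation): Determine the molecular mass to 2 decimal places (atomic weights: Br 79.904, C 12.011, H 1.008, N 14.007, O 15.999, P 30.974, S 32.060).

414.34 g/mol

First, the molecular formula is C19H28BrNO4 (counting implicit H from valence).
  Br: 1 × 79.904 = 79.904
  C: 19 × 12.011 = 228.209
  H: 28 × 1.008 = 28.224
  N: 1 × 14.007 = 14.007
  O: 4 × 15.999 = 63.996
Sum: 1×79.904 + 19×12.011 + 28×1.008 + 1×14.007 + 4×15.999 = 414.340 → 414.34 g/mol.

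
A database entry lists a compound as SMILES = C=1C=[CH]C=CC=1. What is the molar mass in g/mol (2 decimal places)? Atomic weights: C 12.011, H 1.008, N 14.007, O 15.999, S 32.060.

First, the molecular formula is C6H6 (counting implicit H from valence).
  C: 6 × 12.011 = 72.066
  H: 6 × 1.008 = 6.048
Sum: 6×12.011 + 6×1.008 = 78.114 → 78.11 g/mol.

78.11 g/mol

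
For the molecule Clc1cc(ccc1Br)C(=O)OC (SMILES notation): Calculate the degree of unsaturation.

Molecular formula: C8H6BrClO2.
DoU = (2C + 2 + N − H − X) / 2, where X is the halogen count and O/S are ignored.
    = (2·8 + 2 + 0 − 6 − 2) / 2 = 10 / 2 = 5.

5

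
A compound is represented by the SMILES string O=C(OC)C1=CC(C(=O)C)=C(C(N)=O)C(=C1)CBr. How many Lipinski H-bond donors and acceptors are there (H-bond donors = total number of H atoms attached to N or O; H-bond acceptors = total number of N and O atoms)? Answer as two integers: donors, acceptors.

2, 5

Donors: find every N or O and count the H atoms it carries.
  atom 1 (O): bond orders sum to 2 → 0 H
  atom 3 (O): bond orders sum to 2 → 0 H
  atom 9 (O): bond orders sum to 2 → 0 H
  atom 13 (N): bond orders sum to 1 → 2 H
  atom 14 (O): bond orders sum to 2 → 0 H
Lipinski HBD = 2.
Acceptors: N atoms = 1, O atoms = 4 → HBA = 5.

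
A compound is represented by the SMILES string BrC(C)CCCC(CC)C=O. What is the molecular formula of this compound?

Walk through each heavy atom and fill implicit hydrogens from standard valence (C 4, N 3, O 2, S 2, halogen 1):
  atom 1: Br (halogen, monovalent) → 0 H
  atom 2: C, bond orders sum to 3 (valence 4) → 1 H
  atom 3: C, bond orders sum to 1 (valence 4) → 3 H
  atom 4: C, bond orders sum to 2 (valence 4) → 2 H
  atom 5: C, bond orders sum to 2 (valence 4) → 2 H
  atom 6: C, bond orders sum to 2 (valence 4) → 2 H
  atom 7: C, bond orders sum to 3 (valence 4) → 1 H
  atom 8: C, bond orders sum to 2 (valence 4) → 2 H
  atom 9: C, bond orders sum to 1 (valence 4) → 3 H
  atom 10: C, bond orders sum to 3 (valence 4) → 1 H
  atom 11: O, bond orders sum to 2 (valence 2) → 0 H
Totals → C:9, H:17, Br:1, O:1.
In Hill order: C9H17BrO.

C9H17BrO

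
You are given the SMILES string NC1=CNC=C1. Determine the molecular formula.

Walk through each heavy atom and fill implicit hydrogens from standard valence (C 4, N 3, O 2, S 2, halogen 1):
  atom 1: N, bond orders sum to 1 (valence 3) → 2 H
  atom 2: C, bond orders sum to 4 (valence 4) → 0 H
  atom 3: C, bond orders sum to 3 (valence 4) → 1 H
  atom 4: N, bond orders sum to 2 (valence 3) → 1 H
  atom 5: C, bond orders sum to 3 (valence 4) → 1 H
  atom 6: C, bond orders sum to 3 (valence 4) → 1 H
Totals → C:4, H:6, N:2.

C4H6N2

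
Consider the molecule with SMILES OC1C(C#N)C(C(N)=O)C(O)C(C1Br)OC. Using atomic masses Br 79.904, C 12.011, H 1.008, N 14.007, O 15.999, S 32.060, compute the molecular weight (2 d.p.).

First, the molecular formula is C9H13BrN2O4 (counting implicit H from valence).
  Br: 1 × 79.904 = 79.904
  C: 9 × 12.011 = 108.099
  H: 13 × 1.008 = 13.104
  N: 2 × 14.007 = 28.014
  O: 4 × 15.999 = 63.996
Sum: 1×79.904 + 9×12.011 + 13×1.008 + 2×14.007 + 4×15.999 = 293.117 → 293.12 g/mol.

293.12 g/mol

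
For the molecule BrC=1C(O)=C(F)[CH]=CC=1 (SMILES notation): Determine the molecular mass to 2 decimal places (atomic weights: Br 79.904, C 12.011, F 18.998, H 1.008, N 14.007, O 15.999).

First, the molecular formula is C6H4BrFO (counting implicit H from valence).
  Br: 1 × 79.904 = 79.904
  C: 6 × 12.011 = 72.066
  F: 1 × 18.998 = 18.998
  H: 4 × 1.008 = 4.032
  O: 1 × 15.999 = 15.999
Sum: 1×79.904 + 6×12.011 + 1×18.998 + 4×1.008 + 1×15.999 = 190.999 → 191.00 g/mol.

191.00 g/mol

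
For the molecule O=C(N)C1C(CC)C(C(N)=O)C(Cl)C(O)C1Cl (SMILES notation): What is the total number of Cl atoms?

2

Scan the SMILES for Cl atoms (remember two-letter symbols like Cl and Br are single atoms).
Chlorine count: 2.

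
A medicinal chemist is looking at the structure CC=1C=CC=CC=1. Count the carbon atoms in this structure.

7

Count every carbon token in the SMILES (each C, including those in ring-closure positions and inside branches).
Carbon count: 7.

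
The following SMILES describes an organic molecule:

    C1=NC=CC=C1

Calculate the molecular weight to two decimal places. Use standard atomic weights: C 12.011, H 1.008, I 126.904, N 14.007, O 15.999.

First, the molecular formula is C5H5N (counting implicit H from valence).
  C: 5 × 12.011 = 60.055
  H: 5 × 1.008 = 5.040
  N: 1 × 14.007 = 14.007
Sum: 5×12.011 + 5×1.008 + 1×14.007 = 79.102 → 79.10 g/mol.

79.10 g/mol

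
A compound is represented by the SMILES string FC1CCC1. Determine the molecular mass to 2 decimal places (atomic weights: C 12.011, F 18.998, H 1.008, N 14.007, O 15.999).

74.10 g/mol

First, the molecular formula is C4H7F (counting implicit H from valence).
  C: 4 × 12.011 = 48.044
  F: 1 × 18.998 = 18.998
  H: 7 × 1.008 = 7.056
Sum: 4×12.011 + 1×18.998 + 7×1.008 = 74.098 → 74.10 g/mol.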